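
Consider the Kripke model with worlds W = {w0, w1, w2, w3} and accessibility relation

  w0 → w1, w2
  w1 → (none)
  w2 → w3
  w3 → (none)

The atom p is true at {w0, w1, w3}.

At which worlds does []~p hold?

w0: successors {w1, w2}; ~p there: w1:F, w2:T. ✗
w1: no successors, so []~p holds vacuously. ✓
w2: successors {w3}; ~p there: w3:F. ✗
w3: no successors, so []~p holds vacuously. ✓

{w1, w3}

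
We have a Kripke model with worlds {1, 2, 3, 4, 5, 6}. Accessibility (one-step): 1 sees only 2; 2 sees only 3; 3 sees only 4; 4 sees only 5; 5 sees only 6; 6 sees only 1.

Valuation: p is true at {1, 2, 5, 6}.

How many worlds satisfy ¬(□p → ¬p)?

1: □p → ¬p is F. ✓
2: □p → ¬p is T. ✗
3: □p → ¬p is T. ✗
4: □p → ¬p is T. ✗
5: □p → ¬p is F. ✓
6: □p → ¬p is F. ✓
Satisfying worlds: {1, 5, 6}.

3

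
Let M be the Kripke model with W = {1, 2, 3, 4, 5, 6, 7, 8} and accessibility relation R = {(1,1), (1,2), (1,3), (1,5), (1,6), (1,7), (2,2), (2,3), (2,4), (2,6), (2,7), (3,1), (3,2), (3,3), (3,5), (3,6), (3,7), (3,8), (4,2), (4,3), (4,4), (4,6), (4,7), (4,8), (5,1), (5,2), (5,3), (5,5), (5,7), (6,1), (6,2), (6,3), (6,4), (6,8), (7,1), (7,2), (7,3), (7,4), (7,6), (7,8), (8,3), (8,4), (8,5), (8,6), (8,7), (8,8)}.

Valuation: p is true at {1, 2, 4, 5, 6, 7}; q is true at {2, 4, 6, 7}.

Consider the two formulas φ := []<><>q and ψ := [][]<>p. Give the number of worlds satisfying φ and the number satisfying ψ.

8 and 8

For []<><>q:
1: successors {1, 2, 3, 5, 6, 7}; <><>q there: 1:T, 2:T, 3:T, 5:T, 6:T, 7:T. ✓
2: successors {2, 3, 4, 6, 7}; <><>q there: 2:T, 3:T, 4:T, 6:T, 7:T. ✓
3: successors {1, 2, 3, 5, 6, 7, 8}; <><>q there: 1:T, 2:T, 3:T, 5:T, 6:T, 7:T, 8:T. ✓
4: successors {2, 3, 4, 6, 7, 8}; <><>q there: 2:T, 3:T, 4:T, 6:T, 7:T, 8:T. ✓
5: successors {1, 2, 3, 5, 7}; <><>q there: 1:T, 2:T, 3:T, 5:T, 7:T. ✓
6: successors {1, 2, 3, 4, 8}; <><>q there: 1:T, 2:T, 3:T, 4:T, 8:T. ✓
7: successors {1, 2, 3, 4, 6, 8}; <><>q there: 1:T, 2:T, 3:T, 4:T, 6:T, 8:T. ✓
8: successors {3, 4, 5, 6, 7, 8}; <><>q there: 3:T, 4:T, 5:T, 6:T, 7:T, 8:T. ✓
— 8 worlds.
For [][]<>p:
1: successors {1, 2, 3, 5, 6, 7}; []<>p there: 1:T, 2:T, 3:T, 5:T, 6:T, 7:T. ✓
2: successors {2, 3, 4, 6, 7}; []<>p there: 2:T, 3:T, 4:T, 6:T, 7:T. ✓
3: successors {1, 2, 3, 5, 6, 7, 8}; []<>p there: 1:T, 2:T, 3:T, 5:T, 6:T, 7:T, 8:T. ✓
4: successors {2, 3, 4, 6, 7, 8}; []<>p there: 2:T, 3:T, 4:T, 6:T, 7:T, 8:T. ✓
5: successors {1, 2, 3, 5, 7}; []<>p there: 1:T, 2:T, 3:T, 5:T, 7:T. ✓
6: successors {1, 2, 3, 4, 8}; []<>p there: 1:T, 2:T, 3:T, 4:T, 8:T. ✓
7: successors {1, 2, 3, 4, 6, 8}; []<>p there: 1:T, 2:T, 3:T, 4:T, 6:T, 8:T. ✓
8: successors {3, 4, 5, 6, 7, 8}; []<>p there: 3:T, 4:T, 5:T, 6:T, 7:T, 8:T. ✓
— 8 worlds.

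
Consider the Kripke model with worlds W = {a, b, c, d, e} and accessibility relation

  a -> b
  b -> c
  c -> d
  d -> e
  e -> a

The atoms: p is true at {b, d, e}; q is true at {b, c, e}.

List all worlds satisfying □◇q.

a: successors {b}; ◇q there: b:T. ✓
b: successors {c}; ◇q there: c:F. ✗
c: successors {d}; ◇q there: d:T. ✓
d: successors {e}; ◇q there: e:F. ✗
e: successors {a}; ◇q there: a:T. ✓

{a, c, e}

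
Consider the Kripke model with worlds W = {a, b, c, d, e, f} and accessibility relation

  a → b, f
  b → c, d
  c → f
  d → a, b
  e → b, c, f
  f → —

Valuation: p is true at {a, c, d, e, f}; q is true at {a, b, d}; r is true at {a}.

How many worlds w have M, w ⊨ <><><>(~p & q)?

a: successors {b, f}; <><>(~p & q) there: b:T, f:F. ✓
b: successors {c, d}; <><>(~p & q) there: c:F, d:T. ✓
c: successors {f}; <><>(~p & q) there: f:F. ✗
d: successors {a, b}; <><>(~p & q) there: a:F, b:T. ✓
e: successors {b, c, f}; <><>(~p & q) there: b:T, c:F, f:F. ✓
f: no successors, so <><><>(~p & q) fails. ✗
Satisfying worlds: {a, b, d, e}.

4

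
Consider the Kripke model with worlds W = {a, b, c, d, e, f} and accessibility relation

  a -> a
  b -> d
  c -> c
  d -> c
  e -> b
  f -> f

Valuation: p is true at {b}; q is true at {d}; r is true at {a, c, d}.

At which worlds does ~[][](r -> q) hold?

{a, b, c, d}

a: [][](r -> q) is F. ✓
b: [][](r -> q) is F. ✓
c: [][](r -> q) is F. ✓
d: [][](r -> q) is F. ✓
e: [][](r -> q) is T. ✗
f: [][](r -> q) is T. ✗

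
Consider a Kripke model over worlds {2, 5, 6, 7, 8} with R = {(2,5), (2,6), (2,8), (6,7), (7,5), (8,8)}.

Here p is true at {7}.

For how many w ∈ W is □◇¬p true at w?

3

2: successors {5, 6, 8}; ◇¬p there: 5:F, 6:F, 8:T. ✗
5: no successors, so □◇¬p holds vacuously. ✓
6: successors {7}; ◇¬p there: 7:T. ✓
7: successors {5}; ◇¬p there: 5:F. ✗
8: successors {8}; ◇¬p there: 8:T. ✓
Satisfying worlds: {5, 6, 8}.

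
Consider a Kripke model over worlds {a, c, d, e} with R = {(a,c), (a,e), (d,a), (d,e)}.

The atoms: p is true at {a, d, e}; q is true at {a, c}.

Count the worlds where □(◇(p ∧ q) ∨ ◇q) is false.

a: successors {c, e}; ◇(p ∧ q) ∨ ◇q there: c:F, e:F. ✗
c: no successors, so □(◇(p ∧ q) ∨ ◇q) holds vacuously. ✓
d: successors {a, e}; ◇(p ∧ q) ∨ ◇q there: a:T, e:F. ✗
e: no successors, so □(◇(p ∧ q) ∨ ◇q) holds vacuously. ✓
Satisfying worlds: {c, e}.
So □(◇(p ∧ q) ∨ ◇q) fails at the other 2 worlds.

2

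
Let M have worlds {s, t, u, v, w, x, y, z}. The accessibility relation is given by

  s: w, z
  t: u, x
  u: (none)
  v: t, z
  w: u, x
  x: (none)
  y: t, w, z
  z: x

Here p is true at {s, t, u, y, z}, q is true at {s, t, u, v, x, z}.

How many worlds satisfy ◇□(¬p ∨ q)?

s: successors {w, z}; □(¬p ∨ q) there: w:T, z:T. ✓
t: successors {u, x}; □(¬p ∨ q) there: u:T, x:T. ✓
u: no successors, so ◇□(¬p ∨ q) fails. ✗
v: successors {t, z}; □(¬p ∨ q) there: t:T, z:T. ✓
w: successors {u, x}; □(¬p ∨ q) there: u:T, x:T. ✓
x: no successors, so ◇□(¬p ∨ q) fails. ✗
y: successors {t, w, z}; □(¬p ∨ q) there: t:T, w:T, z:T. ✓
z: successors {x}; □(¬p ∨ q) there: x:T. ✓
Satisfying worlds: {s, t, v, w, y, z}.

6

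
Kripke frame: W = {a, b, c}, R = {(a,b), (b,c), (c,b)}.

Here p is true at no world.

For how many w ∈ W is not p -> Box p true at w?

a: not p is T, Box p is F. ✗
b: not p is T, Box p is F. ✗
c: not p is T, Box p is F. ✗
Satisfying worlds: ∅.

0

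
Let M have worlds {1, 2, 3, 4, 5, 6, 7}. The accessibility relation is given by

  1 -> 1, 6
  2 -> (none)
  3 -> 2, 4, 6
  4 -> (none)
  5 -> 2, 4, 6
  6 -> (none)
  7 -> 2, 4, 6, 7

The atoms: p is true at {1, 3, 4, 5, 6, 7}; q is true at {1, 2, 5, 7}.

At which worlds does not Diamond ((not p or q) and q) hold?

1: Diamond ((not p or q) and q) is T. ✗
2: Diamond ((not p or q) and q) is F. ✓
3: Diamond ((not p or q) and q) is T. ✗
4: Diamond ((not p or q) and q) is F. ✓
5: Diamond ((not p or q) and q) is T. ✗
6: Diamond ((not p or q) and q) is F. ✓
7: Diamond ((not p or q) and q) is T. ✗

{2, 4, 6}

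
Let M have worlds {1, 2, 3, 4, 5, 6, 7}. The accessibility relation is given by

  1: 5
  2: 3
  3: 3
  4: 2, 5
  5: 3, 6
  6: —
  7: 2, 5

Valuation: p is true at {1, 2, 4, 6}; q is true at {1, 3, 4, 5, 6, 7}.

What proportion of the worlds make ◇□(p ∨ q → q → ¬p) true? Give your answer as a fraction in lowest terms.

1: successors {5}; □(p ∨ q → q → ¬p) there: 5:F. ✗
2: successors {3}; □(p ∨ q → q → ¬p) there: 3:T. ✓
3: successors {3}; □(p ∨ q → q → ¬p) there: 3:T. ✓
4: successors {2, 5}; □(p ∨ q → q → ¬p) there: 2:T, 5:F. ✓
5: successors {3, 6}; □(p ∨ q → q → ¬p) there: 3:T, 6:T. ✓
6: no successors, so ◇□(p ∨ q → q → ¬p) fails. ✗
7: successors {2, 5}; □(p ∨ q → q → ¬p) there: 2:T, 5:F. ✓
That's 5 of 7 worlds, so 5/7.

5/7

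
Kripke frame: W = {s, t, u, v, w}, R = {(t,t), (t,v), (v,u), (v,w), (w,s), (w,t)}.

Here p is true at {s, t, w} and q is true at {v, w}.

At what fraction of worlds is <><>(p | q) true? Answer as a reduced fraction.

s: no successors, so <><>(p | q) fails. ✗
t: successors {t, v}; <>(p | q) there: t:T, v:T. ✓
u: no successors, so <><>(p | q) fails. ✗
v: successors {u, w}; <>(p | q) there: u:F, w:T. ✓
w: successors {s, t}; <>(p | q) there: s:F, t:T. ✓
That's 3 of 5 worlds, so 3/5.

3/5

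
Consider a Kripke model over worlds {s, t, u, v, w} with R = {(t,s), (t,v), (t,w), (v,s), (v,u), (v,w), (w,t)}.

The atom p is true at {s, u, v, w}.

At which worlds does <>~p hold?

s: no successors, so <>~p fails. ✗
t: successors {s, v, w}; ~p there: s:F, v:F, w:F. ✗
u: no successors, so <>~p fails. ✗
v: successors {s, u, w}; ~p there: s:F, u:F, w:F. ✗
w: successors {t}; ~p there: t:T. ✓

{w}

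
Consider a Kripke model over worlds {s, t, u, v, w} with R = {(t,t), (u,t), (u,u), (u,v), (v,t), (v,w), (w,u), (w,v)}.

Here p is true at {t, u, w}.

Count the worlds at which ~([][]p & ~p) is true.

4

s: [][]p & ~p is T. ✗
t: [][]p & ~p is F. ✓
u: [][]p & ~p is F. ✓
v: [][]p & ~p is F. ✓
w: [][]p & ~p is F. ✓
Satisfying worlds: {t, u, v, w}.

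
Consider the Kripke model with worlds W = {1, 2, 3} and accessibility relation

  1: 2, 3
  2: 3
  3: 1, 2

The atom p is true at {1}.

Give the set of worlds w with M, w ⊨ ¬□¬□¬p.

1: □¬□¬p is F. ✓
2: □¬□¬p is T. ✗
3: □¬□¬p is F. ✓

{1, 3}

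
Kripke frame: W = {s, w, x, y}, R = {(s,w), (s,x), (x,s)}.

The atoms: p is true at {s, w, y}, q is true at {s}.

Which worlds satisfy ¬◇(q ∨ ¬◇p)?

{w, y}

s: ◇(q ∨ ¬◇p) is T. ✗
w: ◇(q ∨ ¬◇p) is F. ✓
x: ◇(q ∨ ¬◇p) is T. ✗
y: ◇(q ∨ ¬◇p) is F. ✓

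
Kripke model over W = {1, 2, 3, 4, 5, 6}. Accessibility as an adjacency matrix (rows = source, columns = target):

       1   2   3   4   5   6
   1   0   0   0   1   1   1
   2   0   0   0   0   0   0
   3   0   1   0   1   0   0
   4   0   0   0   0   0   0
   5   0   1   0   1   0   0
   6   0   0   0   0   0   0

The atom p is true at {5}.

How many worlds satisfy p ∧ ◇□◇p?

1

1: p is F, ◇□◇p is T. ✗
2: p is F, ◇□◇p is F. ✗
3: p is F, ◇□◇p is T. ✗
4: p is F, ◇□◇p is F. ✗
5: p is T, ◇□◇p is T. ✓
6: p is F, ◇□◇p is F. ✗
Satisfying worlds: {5}.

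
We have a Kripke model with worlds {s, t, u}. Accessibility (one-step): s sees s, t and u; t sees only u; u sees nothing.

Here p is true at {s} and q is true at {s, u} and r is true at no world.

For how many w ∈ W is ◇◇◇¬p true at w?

1

s: successors {s, t, u}; ◇◇¬p there: s:T, t:F, u:F. ✓
t: successors {u}; ◇◇¬p there: u:F. ✗
u: no successors, so ◇◇◇¬p fails. ✗
Satisfying worlds: {s}.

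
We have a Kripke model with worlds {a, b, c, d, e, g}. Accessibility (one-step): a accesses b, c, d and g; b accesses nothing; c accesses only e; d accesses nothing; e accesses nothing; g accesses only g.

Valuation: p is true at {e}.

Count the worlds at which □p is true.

a: successors {b, c, d, g}; p there: b:F, c:F, d:F, g:F. ✗
b: no successors, so □p holds vacuously. ✓
c: successors {e}; p there: e:T. ✓
d: no successors, so □p holds vacuously. ✓
e: no successors, so □p holds vacuously. ✓
g: successors {g}; p there: g:F. ✗
Satisfying worlds: {b, c, d, e}.

4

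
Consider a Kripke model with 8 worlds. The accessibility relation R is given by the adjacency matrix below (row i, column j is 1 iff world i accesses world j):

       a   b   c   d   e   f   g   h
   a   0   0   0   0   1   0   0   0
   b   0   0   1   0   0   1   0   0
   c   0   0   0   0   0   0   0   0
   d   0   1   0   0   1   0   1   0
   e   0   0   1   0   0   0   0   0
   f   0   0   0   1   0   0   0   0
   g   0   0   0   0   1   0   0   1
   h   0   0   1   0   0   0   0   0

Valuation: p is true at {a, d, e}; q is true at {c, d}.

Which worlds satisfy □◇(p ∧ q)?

{c}

a: successors {e}; ◇(p ∧ q) there: e:F. ✗
b: successors {c, f}; ◇(p ∧ q) there: c:F, f:T. ✗
c: no successors, so □◇(p ∧ q) holds vacuously. ✓
d: successors {b, e, g}; ◇(p ∧ q) there: b:F, e:F, g:F. ✗
e: successors {c}; ◇(p ∧ q) there: c:F. ✗
f: successors {d}; ◇(p ∧ q) there: d:F. ✗
g: successors {e, h}; ◇(p ∧ q) there: e:F, h:F. ✗
h: successors {c}; ◇(p ∧ q) there: c:F. ✗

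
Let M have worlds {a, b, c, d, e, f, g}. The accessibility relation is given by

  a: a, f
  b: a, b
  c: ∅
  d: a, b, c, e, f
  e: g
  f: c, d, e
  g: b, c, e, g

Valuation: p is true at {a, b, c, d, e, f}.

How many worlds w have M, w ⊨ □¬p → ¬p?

a: □¬p is F, ¬p is F. ✓
b: □¬p is F, ¬p is F. ✓
c: □¬p is T, ¬p is F. ✗
d: □¬p is F, ¬p is F. ✓
e: □¬p is T, ¬p is F. ✗
f: □¬p is F, ¬p is F. ✓
g: □¬p is F, ¬p is T. ✓
Satisfying worlds: {a, b, d, f, g}.

5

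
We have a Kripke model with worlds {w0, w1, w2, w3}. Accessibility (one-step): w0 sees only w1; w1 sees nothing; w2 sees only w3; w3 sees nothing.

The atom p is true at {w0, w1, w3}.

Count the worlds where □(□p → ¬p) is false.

2

w0: successors {w1}; □p → ¬p there: w1:F. ✗
w1: no successors, so □(□p → ¬p) holds vacuously. ✓
w2: successors {w3}; □p → ¬p there: w3:F. ✗
w3: no successors, so □(□p → ¬p) holds vacuously. ✓
Satisfying worlds: {w1, w3}.
So □(□p → ¬p) fails at the other 2 worlds.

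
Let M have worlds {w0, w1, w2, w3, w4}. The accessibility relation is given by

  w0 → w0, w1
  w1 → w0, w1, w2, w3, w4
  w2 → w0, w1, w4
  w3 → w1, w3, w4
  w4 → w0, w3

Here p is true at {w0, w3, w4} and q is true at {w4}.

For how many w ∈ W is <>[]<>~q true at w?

w0: successors {w0, w1}; []<>~q there: w0:T, w1:T. ✓
w1: successors {w0, w1, w2, w3, w4}; []<>~q there: w0:T, w1:T, w2:T, w3:T, w4:T. ✓
w2: successors {w0, w1, w4}; []<>~q there: w0:T, w1:T, w4:T. ✓
w3: successors {w1, w3, w4}; []<>~q there: w1:T, w3:T, w4:T. ✓
w4: successors {w0, w3}; []<>~q there: w0:T, w3:T. ✓
Satisfying worlds: {w0, w1, w2, w3, w4}.

5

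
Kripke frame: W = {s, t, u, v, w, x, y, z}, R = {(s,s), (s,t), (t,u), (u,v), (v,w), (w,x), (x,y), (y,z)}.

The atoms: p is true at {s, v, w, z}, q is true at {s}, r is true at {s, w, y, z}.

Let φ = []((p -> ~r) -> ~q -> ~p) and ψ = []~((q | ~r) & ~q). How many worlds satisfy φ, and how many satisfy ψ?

7 and 4

For []((p -> ~r) -> ~q -> ~p):
s: successors {s, t}; (p -> ~r) -> ~q -> ~p there: s:T, t:T. ✓
t: successors {u}; (p -> ~r) -> ~q -> ~p there: u:T. ✓
u: successors {v}; (p -> ~r) -> ~q -> ~p there: v:F. ✗
v: successors {w}; (p -> ~r) -> ~q -> ~p there: w:T. ✓
w: successors {x}; (p -> ~r) -> ~q -> ~p there: x:T. ✓
x: successors {y}; (p -> ~r) -> ~q -> ~p there: y:T. ✓
y: successors {z}; (p -> ~r) -> ~q -> ~p there: z:T. ✓
z: no successors, so []((p -> ~r) -> ~q -> ~p) holds vacuously. ✓
— 7 worlds.
For []~((q | ~r) & ~q):
s: successors {s, t}; ~((q | ~r) & ~q) there: s:T, t:F. ✗
t: successors {u}; ~((q | ~r) & ~q) there: u:F. ✗
u: successors {v}; ~((q | ~r) & ~q) there: v:F. ✗
v: successors {w}; ~((q | ~r) & ~q) there: w:T. ✓
w: successors {x}; ~((q | ~r) & ~q) there: x:F. ✗
x: successors {y}; ~((q | ~r) & ~q) there: y:T. ✓
y: successors {z}; ~((q | ~r) & ~q) there: z:T. ✓
z: no successors, so []~((q | ~r) & ~q) holds vacuously. ✓
— 4 worlds.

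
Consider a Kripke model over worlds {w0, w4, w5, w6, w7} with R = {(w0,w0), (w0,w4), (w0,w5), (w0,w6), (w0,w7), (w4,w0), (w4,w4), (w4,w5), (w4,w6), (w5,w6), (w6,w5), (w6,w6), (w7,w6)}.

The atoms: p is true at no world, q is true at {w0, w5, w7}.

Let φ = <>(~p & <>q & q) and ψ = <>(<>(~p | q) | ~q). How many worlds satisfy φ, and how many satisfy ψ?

For <>(~p & <>q & q):
w0: successors {w0, w4, w5, w6, w7}; ~p & <>q & q there: w0:T, w4:F, w5:F, w6:F, w7:F. ✓
w4: successors {w0, w4, w5, w6}; ~p & <>q & q there: w0:T, w4:F, w5:F, w6:F. ✓
w5: successors {w6}; ~p & <>q & q there: w6:F. ✗
w6: successors {w5, w6}; ~p & <>q & q there: w5:F, w6:F. ✗
w7: successors {w6}; ~p & <>q & q there: w6:F. ✗
— 2 worlds.
For <>(<>(~p | q) | ~q):
w0: successors {w0, w4, w5, w6, w7}; <>(~p | q) | ~q there: w0:T, w4:T, w5:T, w6:T, w7:T. ✓
w4: successors {w0, w4, w5, w6}; <>(~p | q) | ~q there: w0:T, w4:T, w5:T, w6:T. ✓
w5: successors {w6}; <>(~p | q) | ~q there: w6:T. ✓
w6: successors {w5, w6}; <>(~p | q) | ~q there: w5:T, w6:T. ✓
w7: successors {w6}; <>(~p | q) | ~q there: w6:T. ✓
— 5 worlds.

2 and 5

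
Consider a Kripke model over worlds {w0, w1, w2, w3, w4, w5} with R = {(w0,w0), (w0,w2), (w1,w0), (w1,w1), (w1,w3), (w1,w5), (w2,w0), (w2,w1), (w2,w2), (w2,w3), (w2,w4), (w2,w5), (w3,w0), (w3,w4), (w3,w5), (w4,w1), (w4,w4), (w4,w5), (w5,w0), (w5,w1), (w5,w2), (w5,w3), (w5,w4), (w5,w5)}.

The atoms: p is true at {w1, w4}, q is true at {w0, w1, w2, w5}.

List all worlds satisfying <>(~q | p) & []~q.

∅

w0: <>(~q | p) is F, []~q is F. ✗
w1: <>(~q | p) is T, []~q is F. ✗
w2: <>(~q | p) is T, []~q is F. ✗
w3: <>(~q | p) is T, []~q is F. ✗
w4: <>(~q | p) is T, []~q is F. ✗
w5: <>(~q | p) is T, []~q is F. ✗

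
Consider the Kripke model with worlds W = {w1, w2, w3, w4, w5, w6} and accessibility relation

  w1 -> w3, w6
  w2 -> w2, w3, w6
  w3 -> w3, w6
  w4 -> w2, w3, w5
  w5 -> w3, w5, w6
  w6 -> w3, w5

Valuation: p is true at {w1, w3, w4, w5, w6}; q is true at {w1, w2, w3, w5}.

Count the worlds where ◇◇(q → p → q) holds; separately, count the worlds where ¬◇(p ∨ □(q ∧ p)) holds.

For ◇◇(q → p → q):
w1: successors {w3, w6}; ◇(q → p → q) there: w3:T, w6:T. ✓
w2: successors {w2, w3, w6}; ◇(q → p → q) there: w2:T, w3:T, w6:T. ✓
w3: successors {w3, w6}; ◇(q → p → q) there: w3:T, w6:T. ✓
w4: successors {w2, w3, w5}; ◇(q → p → q) there: w2:T, w3:T, w5:T. ✓
w5: successors {w3, w5, w6}; ◇(q → p → q) there: w3:T, w5:T, w6:T. ✓
w6: successors {w3, w5}; ◇(q → p → q) there: w3:T, w5:T. ✓
— 6 worlds.
For ¬◇(p ∨ □(q ∧ p)):
w1: ◇(p ∨ □(q ∧ p)) is T. ✗
w2: ◇(p ∨ □(q ∧ p)) is T. ✗
w3: ◇(p ∨ □(q ∧ p)) is T. ✗
w4: ◇(p ∨ □(q ∧ p)) is T. ✗
w5: ◇(p ∨ □(q ∧ p)) is T. ✗
w6: ◇(p ∨ □(q ∧ p)) is T. ✗
— 0 worlds.

6 and 0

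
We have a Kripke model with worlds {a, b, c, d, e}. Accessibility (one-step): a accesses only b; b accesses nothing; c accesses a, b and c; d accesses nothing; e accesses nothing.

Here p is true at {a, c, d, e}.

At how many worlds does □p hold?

3

a: successors {b}; p there: b:F. ✗
b: no successors, so □p holds vacuously. ✓
c: successors {a, b, c}; p there: a:T, b:F, c:T. ✗
d: no successors, so □p holds vacuously. ✓
e: no successors, so □p holds vacuously. ✓
Satisfying worlds: {b, d, e}.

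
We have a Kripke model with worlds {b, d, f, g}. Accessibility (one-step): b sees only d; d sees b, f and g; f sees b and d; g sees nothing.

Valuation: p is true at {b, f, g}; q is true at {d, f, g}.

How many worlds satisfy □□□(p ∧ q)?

1

b: successors {d}; □□(p ∧ q) there: d:F. ✗
d: successors {b, f, g}; □□(p ∧ q) there: b:F, f:F, g:T. ✗
f: successors {b, d}; □□(p ∧ q) there: b:F, d:F. ✗
g: no successors, so □□□(p ∧ q) holds vacuously. ✓
Satisfying worlds: {g}.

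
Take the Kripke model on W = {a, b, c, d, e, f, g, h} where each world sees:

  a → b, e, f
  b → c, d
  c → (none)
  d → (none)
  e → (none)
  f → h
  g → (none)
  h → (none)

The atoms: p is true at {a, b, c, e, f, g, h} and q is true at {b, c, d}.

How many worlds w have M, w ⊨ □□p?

a: successors {b, e, f}; □p there: b:F, e:T, f:T. ✗
b: successors {c, d}; □p there: c:T, d:T. ✓
c: no successors, so □□p holds vacuously. ✓
d: no successors, so □□p holds vacuously. ✓
e: no successors, so □□p holds vacuously. ✓
f: successors {h}; □p there: h:T. ✓
g: no successors, so □□p holds vacuously. ✓
h: no successors, so □□p holds vacuously. ✓
Satisfying worlds: {b, c, d, e, f, g, h}.

7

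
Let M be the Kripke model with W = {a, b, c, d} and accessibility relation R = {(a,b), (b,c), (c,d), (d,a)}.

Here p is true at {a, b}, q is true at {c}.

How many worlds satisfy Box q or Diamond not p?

2

a: Box q is F, Diamond not p is F. ✗
b: Box q is T, Diamond not p is T. ✓
c: Box q is F, Diamond not p is T. ✓
d: Box q is F, Diamond not p is F. ✗
Satisfying worlds: {b, c}.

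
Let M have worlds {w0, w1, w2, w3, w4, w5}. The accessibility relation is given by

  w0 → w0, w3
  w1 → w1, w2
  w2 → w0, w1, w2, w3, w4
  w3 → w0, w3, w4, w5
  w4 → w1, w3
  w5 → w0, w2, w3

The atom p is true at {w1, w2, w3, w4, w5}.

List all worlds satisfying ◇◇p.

w0: successors {w0, w3}; ◇p there: w0:T, w3:T. ✓
w1: successors {w1, w2}; ◇p there: w1:T, w2:T. ✓
w2: successors {w0, w1, w2, w3, w4}; ◇p there: w0:T, w1:T, w2:T, w3:T, w4:T. ✓
w3: successors {w0, w3, w4, w5}; ◇p there: w0:T, w3:T, w4:T, w5:T. ✓
w4: successors {w1, w3}; ◇p there: w1:T, w3:T. ✓
w5: successors {w0, w2, w3}; ◇p there: w0:T, w2:T, w3:T. ✓

{w0, w1, w2, w3, w4, w5}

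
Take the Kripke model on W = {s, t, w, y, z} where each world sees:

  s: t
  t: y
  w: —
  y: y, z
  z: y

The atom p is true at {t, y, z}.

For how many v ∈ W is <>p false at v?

s: successors {t}; p there: t:T. ✓
t: successors {y}; p there: y:T. ✓
w: no successors, so <>p fails. ✗
y: successors {y, z}; p there: y:T, z:T. ✓
z: successors {y}; p there: y:T. ✓
Satisfying worlds: {s, t, y, z}.
So <>p fails at the other 1 world.

1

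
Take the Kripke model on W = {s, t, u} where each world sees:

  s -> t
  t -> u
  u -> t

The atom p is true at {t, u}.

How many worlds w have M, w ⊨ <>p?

s: successors {t}; p there: t:T. ✓
t: successors {u}; p there: u:T. ✓
u: successors {t}; p there: t:T. ✓
Satisfying worlds: {s, t, u}.

3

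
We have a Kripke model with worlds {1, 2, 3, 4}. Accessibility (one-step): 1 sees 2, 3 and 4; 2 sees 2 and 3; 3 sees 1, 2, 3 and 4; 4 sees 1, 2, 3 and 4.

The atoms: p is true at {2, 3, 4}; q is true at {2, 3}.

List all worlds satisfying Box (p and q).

{2}

1: successors {2, 3, 4}; p and q there: 2:T, 3:T, 4:F. ✗
2: successors {2, 3}; p and q there: 2:T, 3:T. ✓
3: successors {1, 2, 3, 4}; p and q there: 1:F, 2:T, 3:T, 4:F. ✗
4: successors {1, 2, 3, 4}; p and q there: 1:F, 2:T, 3:T, 4:F. ✗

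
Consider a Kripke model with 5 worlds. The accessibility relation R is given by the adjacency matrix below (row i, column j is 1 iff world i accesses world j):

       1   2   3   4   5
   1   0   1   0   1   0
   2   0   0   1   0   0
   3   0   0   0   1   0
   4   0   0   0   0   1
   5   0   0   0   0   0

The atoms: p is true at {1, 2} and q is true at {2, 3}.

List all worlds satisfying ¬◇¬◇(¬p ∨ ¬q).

{1, 2, 3, 5}

1: ◇¬◇(¬p ∨ ¬q) is F. ✓
2: ◇¬◇(¬p ∨ ¬q) is F. ✓
3: ◇¬◇(¬p ∨ ¬q) is F. ✓
4: ◇¬◇(¬p ∨ ¬q) is T. ✗
5: ◇¬◇(¬p ∨ ¬q) is F. ✓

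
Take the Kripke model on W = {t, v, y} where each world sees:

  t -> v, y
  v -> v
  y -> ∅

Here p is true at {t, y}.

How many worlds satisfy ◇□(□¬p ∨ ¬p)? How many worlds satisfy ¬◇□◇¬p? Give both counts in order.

2 and 1

For ◇□(□¬p ∨ ¬p):
t: successors {v, y}; □(□¬p ∨ ¬p) there: v:T, y:T. ✓
v: successors {v}; □(□¬p ∨ ¬p) there: v:T. ✓
y: no successors, so ◇□(□¬p ∨ ¬p) fails. ✗
— 2 worlds.
For ¬◇□◇¬p:
t: ◇□◇¬p is T. ✗
v: ◇□◇¬p is T. ✗
y: ◇□◇¬p is F. ✓
— 1 world.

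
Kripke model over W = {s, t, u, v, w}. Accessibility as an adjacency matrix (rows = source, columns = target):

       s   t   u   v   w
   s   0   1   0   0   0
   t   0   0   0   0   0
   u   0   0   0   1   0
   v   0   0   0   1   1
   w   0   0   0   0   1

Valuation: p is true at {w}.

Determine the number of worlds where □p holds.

s: successors {t}; p there: t:F. ✗
t: no successors, so □p holds vacuously. ✓
u: successors {v}; p there: v:F. ✗
v: successors {v, w}; p there: v:F, w:T. ✗
w: successors {w}; p there: w:T. ✓
Satisfying worlds: {t, w}.

2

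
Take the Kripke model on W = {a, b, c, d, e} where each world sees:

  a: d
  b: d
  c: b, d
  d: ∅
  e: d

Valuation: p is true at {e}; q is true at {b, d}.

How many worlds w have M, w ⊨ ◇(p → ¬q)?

4

a: successors {d}; p → ¬q there: d:T. ✓
b: successors {d}; p → ¬q there: d:T. ✓
c: successors {b, d}; p → ¬q there: b:T, d:T. ✓
d: no successors, so ◇(p → ¬q) fails. ✗
e: successors {d}; p → ¬q there: d:T. ✓
Satisfying worlds: {a, b, c, e}.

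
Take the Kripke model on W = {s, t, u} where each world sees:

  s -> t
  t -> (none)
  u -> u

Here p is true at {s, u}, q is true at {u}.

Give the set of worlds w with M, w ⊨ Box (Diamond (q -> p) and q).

{t, u}

s: successors {t}; Diamond (q -> p) and q there: t:F. ✗
t: no successors, so Box (Diamond (q -> p) and q) holds vacuously. ✓
u: successors {u}; Diamond (q -> p) and q there: u:T. ✓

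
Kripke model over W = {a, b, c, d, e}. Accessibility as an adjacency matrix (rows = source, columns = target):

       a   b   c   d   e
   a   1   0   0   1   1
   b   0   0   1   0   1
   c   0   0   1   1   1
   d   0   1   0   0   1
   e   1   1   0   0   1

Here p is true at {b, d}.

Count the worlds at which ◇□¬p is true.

a: successors {a, d, e}; □¬p there: a:F, d:F, e:F. ✗
b: successors {c, e}; □¬p there: c:F, e:F. ✗
c: successors {c, d, e}; □¬p there: c:F, d:F, e:F. ✗
d: successors {b, e}; □¬p there: b:T, e:F. ✓
e: successors {a, b, e}; □¬p there: a:F, b:T, e:F. ✓
Satisfying worlds: {d, e}.

2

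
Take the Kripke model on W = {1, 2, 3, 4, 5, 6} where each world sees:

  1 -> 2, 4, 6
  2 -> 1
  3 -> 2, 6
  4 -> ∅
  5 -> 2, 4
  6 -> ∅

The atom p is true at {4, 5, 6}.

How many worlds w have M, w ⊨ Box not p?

3

1: successors {2, 4, 6}; not p there: 2:T, 4:F, 6:F. ✗
2: successors {1}; not p there: 1:T. ✓
3: successors {2, 6}; not p there: 2:T, 6:F. ✗
4: no successors, so Box not p holds vacuously. ✓
5: successors {2, 4}; not p there: 2:T, 4:F. ✗
6: no successors, so Box not p holds vacuously. ✓
Satisfying worlds: {2, 4, 6}.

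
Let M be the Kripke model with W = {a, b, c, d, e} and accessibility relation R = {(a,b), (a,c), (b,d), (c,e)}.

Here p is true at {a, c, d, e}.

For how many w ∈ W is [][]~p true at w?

4

a: successors {b, c}; []~p there: b:F, c:F. ✗
b: successors {d}; []~p there: d:T. ✓
c: successors {e}; []~p there: e:T. ✓
d: no successors, so [][]~p holds vacuously. ✓
e: no successors, so [][]~p holds vacuously. ✓
Satisfying worlds: {b, c, d, e}.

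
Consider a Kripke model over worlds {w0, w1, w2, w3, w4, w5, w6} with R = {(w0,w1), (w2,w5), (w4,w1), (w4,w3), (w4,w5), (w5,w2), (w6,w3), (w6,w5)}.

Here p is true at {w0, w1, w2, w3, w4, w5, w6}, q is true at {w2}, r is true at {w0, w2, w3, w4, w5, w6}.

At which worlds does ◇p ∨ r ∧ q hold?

w0: ◇p is T, r ∧ q is F. ✓
w1: ◇p is F, r ∧ q is F. ✗
w2: ◇p is T, r ∧ q is T. ✓
w3: ◇p is F, r ∧ q is F. ✗
w4: ◇p is T, r ∧ q is F. ✓
w5: ◇p is T, r ∧ q is F. ✓
w6: ◇p is T, r ∧ q is F. ✓

{w0, w2, w4, w5, w6}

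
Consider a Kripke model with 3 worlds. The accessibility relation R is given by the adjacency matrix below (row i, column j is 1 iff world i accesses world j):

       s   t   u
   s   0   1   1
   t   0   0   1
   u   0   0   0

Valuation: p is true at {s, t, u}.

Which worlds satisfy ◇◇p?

{s}

s: successors {t, u}; ◇p there: t:T, u:F. ✓
t: successors {u}; ◇p there: u:F. ✗
u: no successors, so ◇◇p fails. ✗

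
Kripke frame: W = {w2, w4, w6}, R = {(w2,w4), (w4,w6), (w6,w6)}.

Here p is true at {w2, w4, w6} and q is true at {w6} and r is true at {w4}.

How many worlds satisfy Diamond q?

w2: successors {w4}; q there: w4:F. ✗
w4: successors {w6}; q there: w6:T. ✓
w6: successors {w6}; q there: w6:T. ✓
Satisfying worlds: {w4, w6}.

2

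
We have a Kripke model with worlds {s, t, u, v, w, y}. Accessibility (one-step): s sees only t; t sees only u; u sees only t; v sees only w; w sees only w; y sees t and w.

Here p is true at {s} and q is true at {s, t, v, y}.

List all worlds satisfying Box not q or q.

{s, t, v, w, y}

s: Box not q is F, q is T. ✓
t: Box not q is T, q is T. ✓
u: Box not q is F, q is F. ✗
v: Box not q is T, q is T. ✓
w: Box not q is T, q is F. ✓
y: Box not q is F, q is T. ✓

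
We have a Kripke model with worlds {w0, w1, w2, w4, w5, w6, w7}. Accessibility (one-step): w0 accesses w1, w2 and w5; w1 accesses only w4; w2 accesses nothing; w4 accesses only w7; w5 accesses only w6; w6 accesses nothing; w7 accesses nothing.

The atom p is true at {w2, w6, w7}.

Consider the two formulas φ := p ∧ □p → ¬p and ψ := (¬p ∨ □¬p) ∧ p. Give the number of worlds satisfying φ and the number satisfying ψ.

4 and 3

For p ∧ □p → ¬p:
w0: p ∧ □p is F, ¬p is T. ✓
w1: p ∧ □p is F, ¬p is T. ✓
w2: p ∧ □p is T, ¬p is F. ✗
w4: p ∧ □p is F, ¬p is T. ✓
w5: p ∧ □p is F, ¬p is T. ✓
w6: p ∧ □p is T, ¬p is F. ✗
w7: p ∧ □p is T, ¬p is F. ✗
— 4 worlds.
For (¬p ∨ □¬p) ∧ p:
w0: ¬p ∨ □¬p is T, p is F. ✗
w1: ¬p ∨ □¬p is T, p is F. ✗
w2: ¬p ∨ □¬p is T, p is T. ✓
w4: ¬p ∨ □¬p is T, p is F. ✗
w5: ¬p ∨ □¬p is T, p is F. ✗
w6: ¬p ∨ □¬p is T, p is T. ✓
w7: ¬p ∨ □¬p is T, p is T. ✓
— 3 worlds.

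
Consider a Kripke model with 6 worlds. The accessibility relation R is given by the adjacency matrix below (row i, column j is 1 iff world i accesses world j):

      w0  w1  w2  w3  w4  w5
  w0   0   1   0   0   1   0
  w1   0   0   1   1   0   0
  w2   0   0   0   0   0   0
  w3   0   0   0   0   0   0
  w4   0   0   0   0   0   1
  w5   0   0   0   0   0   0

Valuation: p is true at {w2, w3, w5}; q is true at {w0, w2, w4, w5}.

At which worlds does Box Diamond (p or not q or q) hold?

{w0, w2, w3, w5}

w0: successors {w1, w4}; Diamond (p or not q or q) there: w1:T, w4:T. ✓
w1: successors {w2, w3}; Diamond (p or not q or q) there: w2:F, w3:F. ✗
w2: no successors, so Box Diamond (p or not q or q) holds vacuously. ✓
w3: no successors, so Box Diamond (p or not q or q) holds vacuously. ✓
w4: successors {w5}; Diamond (p or not q or q) there: w5:F. ✗
w5: no successors, so Box Diamond (p or not q or q) holds vacuously. ✓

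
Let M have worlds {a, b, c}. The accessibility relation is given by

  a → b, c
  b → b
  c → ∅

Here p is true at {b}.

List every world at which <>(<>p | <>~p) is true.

{a, b}

a: successors {b, c}; <>p | <>~p there: b:T, c:F. ✓
b: successors {b}; <>p | <>~p there: b:T. ✓
c: no successors, so <>(<>p | <>~p) fails. ✗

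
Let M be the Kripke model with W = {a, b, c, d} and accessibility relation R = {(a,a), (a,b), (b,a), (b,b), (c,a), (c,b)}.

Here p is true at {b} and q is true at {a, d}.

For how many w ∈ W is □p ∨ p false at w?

2

a: □p is F, p is F. ✗
b: □p is F, p is T. ✓
c: □p is F, p is F. ✗
d: □p is T, p is F. ✓
Satisfying worlds: {b, d}.
So □p ∨ p fails at the other 2 worlds.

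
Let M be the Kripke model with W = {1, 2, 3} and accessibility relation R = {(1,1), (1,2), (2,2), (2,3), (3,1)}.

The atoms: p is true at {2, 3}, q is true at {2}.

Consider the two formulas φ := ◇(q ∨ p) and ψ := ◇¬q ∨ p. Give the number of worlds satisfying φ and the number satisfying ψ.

2 and 3

For ◇(q ∨ p):
1: successors {1, 2}; q ∨ p there: 1:F, 2:T. ✓
2: successors {2, 3}; q ∨ p there: 2:T, 3:T. ✓
3: successors {1}; q ∨ p there: 1:F. ✗
— 2 worlds.
For ◇¬q ∨ p:
1: ◇¬q is T, p is F. ✓
2: ◇¬q is T, p is T. ✓
3: ◇¬q is T, p is T. ✓
— 3 worlds.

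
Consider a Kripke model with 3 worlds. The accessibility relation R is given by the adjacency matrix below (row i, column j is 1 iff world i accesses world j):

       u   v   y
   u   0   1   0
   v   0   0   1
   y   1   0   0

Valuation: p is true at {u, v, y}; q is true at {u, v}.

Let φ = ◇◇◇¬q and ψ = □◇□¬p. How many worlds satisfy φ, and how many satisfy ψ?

1 and 0

For ◇◇◇¬q:
u: successors {v}; ◇◇¬q there: v:F. ✗
v: successors {y}; ◇◇¬q there: y:F. ✗
y: successors {u}; ◇◇¬q there: u:T. ✓
— 1 world.
For □◇□¬p:
u: successors {v}; ◇□¬p there: v:F. ✗
v: successors {y}; ◇□¬p there: y:F. ✗
y: successors {u}; ◇□¬p there: u:F. ✗
— 0 worlds.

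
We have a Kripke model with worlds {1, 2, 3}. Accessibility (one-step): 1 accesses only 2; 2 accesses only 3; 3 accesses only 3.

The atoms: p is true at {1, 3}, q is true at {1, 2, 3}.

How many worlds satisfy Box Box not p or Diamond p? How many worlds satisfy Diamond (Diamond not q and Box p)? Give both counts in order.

2 and 0

For Box Box not p or Diamond p:
1: Box Box not p is F, Diamond p is F. ✗
2: Box Box not p is F, Diamond p is T. ✓
3: Box Box not p is F, Diamond p is T. ✓
— 2 worlds.
For Diamond (Diamond not q and Box p):
1: successors {2}; Diamond not q and Box p there: 2:F. ✗
2: successors {3}; Diamond not q and Box p there: 3:F. ✗
3: successors {3}; Diamond not q and Box p there: 3:F. ✗
— 0 worlds.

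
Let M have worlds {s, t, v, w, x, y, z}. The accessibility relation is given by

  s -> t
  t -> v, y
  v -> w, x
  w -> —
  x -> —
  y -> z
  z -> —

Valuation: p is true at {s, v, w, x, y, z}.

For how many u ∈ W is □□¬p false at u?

2

s: successors {t}; □¬p there: t:F. ✗
t: successors {v, y}; □¬p there: v:F, y:F. ✗
v: successors {w, x}; □¬p there: w:T, x:T. ✓
w: no successors, so □□¬p holds vacuously. ✓
x: no successors, so □□¬p holds vacuously. ✓
y: successors {z}; □¬p there: z:T. ✓
z: no successors, so □□¬p holds vacuously. ✓
Satisfying worlds: {v, w, x, y, z}.
So □□¬p fails at the other 2 worlds.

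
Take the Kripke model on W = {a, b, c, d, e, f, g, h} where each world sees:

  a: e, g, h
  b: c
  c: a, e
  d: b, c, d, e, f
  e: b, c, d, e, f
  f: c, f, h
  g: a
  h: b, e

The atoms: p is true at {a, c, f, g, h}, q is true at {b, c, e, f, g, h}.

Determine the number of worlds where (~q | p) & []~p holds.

1

a: ~q | p is T, []~p is F. ✗
b: ~q | p is F, []~p is F. ✗
c: ~q | p is T, []~p is F. ✗
d: ~q | p is T, []~p is F. ✗
e: ~q | p is F, []~p is F. ✗
f: ~q | p is T, []~p is F. ✗
g: ~q | p is T, []~p is F. ✗
h: ~q | p is T, []~p is T. ✓
Satisfying worlds: {h}.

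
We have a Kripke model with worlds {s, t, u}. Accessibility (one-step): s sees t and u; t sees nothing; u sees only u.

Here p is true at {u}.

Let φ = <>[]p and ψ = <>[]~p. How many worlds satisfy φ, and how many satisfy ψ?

2 and 1

For <>[]p:
s: successors {t, u}; []p there: t:T, u:T. ✓
t: no successors, so <>[]p fails. ✗
u: successors {u}; []p there: u:T. ✓
— 2 worlds.
For <>[]~p:
s: successors {t, u}; []~p there: t:T, u:F. ✓
t: no successors, so <>[]~p fails. ✗
u: successors {u}; []~p there: u:F. ✗
— 1 world.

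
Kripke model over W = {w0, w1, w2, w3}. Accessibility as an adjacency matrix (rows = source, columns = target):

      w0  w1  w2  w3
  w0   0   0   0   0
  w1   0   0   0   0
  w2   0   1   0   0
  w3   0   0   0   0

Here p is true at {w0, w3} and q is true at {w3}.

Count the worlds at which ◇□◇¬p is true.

1

w0: no successors, so ◇□◇¬p fails. ✗
w1: no successors, so ◇□◇¬p fails. ✗
w2: successors {w1}; □◇¬p there: w1:T. ✓
w3: no successors, so ◇□◇¬p fails. ✗
Satisfying worlds: {w2}.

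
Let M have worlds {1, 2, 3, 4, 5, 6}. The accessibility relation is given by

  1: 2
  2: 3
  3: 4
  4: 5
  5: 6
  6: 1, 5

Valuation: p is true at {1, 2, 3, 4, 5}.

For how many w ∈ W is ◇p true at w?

1: successors {2}; p there: 2:T. ✓
2: successors {3}; p there: 3:T. ✓
3: successors {4}; p there: 4:T. ✓
4: successors {5}; p there: 5:T. ✓
5: successors {6}; p there: 6:F. ✗
6: successors {1, 5}; p there: 1:T, 5:T. ✓
Satisfying worlds: {1, 2, 3, 4, 6}.

5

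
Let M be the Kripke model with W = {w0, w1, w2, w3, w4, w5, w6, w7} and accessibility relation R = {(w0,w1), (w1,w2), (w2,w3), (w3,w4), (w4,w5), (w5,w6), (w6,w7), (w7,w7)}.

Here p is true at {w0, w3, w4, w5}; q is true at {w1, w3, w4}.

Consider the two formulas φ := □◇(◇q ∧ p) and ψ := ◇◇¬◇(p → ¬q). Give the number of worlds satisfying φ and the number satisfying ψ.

1 and 2

For □◇(◇q ∧ p):
w0: successors {w1}; ◇(◇q ∧ p) there: w1:F. ✗
w1: successors {w2}; ◇(◇q ∧ p) there: w2:T. ✓
w2: successors {w3}; ◇(◇q ∧ p) there: w3:F. ✗
w3: successors {w4}; ◇(◇q ∧ p) there: w4:F. ✗
w4: successors {w5}; ◇(◇q ∧ p) there: w5:F. ✗
w5: successors {w6}; ◇(◇q ∧ p) there: w6:F. ✗
w6: successors {w7}; ◇(◇q ∧ p) there: w7:F. ✗
w7: successors {w7}; ◇(◇q ∧ p) there: w7:F. ✗
— 1 world.
For ◇◇¬◇(p → ¬q):
w0: successors {w1}; ◇¬◇(p → ¬q) there: w1:T. ✓
w1: successors {w2}; ◇¬◇(p → ¬q) there: w2:T. ✓
w2: successors {w3}; ◇¬◇(p → ¬q) there: w3:F. ✗
w3: successors {w4}; ◇¬◇(p → ¬q) there: w4:F. ✗
w4: successors {w5}; ◇¬◇(p → ¬q) there: w5:F. ✗
w5: successors {w6}; ◇¬◇(p → ¬q) there: w6:F. ✗
w6: successors {w7}; ◇¬◇(p → ¬q) there: w7:F. ✗
w7: successors {w7}; ◇¬◇(p → ¬q) there: w7:F. ✗
— 2 worlds.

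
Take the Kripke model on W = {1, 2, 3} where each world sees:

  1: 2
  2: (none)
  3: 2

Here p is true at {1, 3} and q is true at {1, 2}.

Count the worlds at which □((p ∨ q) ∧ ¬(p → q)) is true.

1: successors {2}; (p ∨ q) ∧ ¬(p → q) there: 2:F. ✗
2: no successors, so □((p ∨ q) ∧ ¬(p → q)) holds vacuously. ✓
3: successors {2}; (p ∨ q) ∧ ¬(p → q) there: 2:F. ✗
Satisfying worlds: {2}.

1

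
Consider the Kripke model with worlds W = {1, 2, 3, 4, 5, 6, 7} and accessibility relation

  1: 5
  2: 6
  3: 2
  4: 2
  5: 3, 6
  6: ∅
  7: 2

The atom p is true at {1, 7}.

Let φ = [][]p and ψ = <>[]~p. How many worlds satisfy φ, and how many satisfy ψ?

For [][]p:
1: successors {5}; []p there: 5:F. ✗
2: successors {6}; []p there: 6:T. ✓
3: successors {2}; []p there: 2:F. ✗
4: successors {2}; []p there: 2:F. ✗
5: successors {3, 6}; []p there: 3:F, 6:T. ✗
6: no successors, so [][]p holds vacuously. ✓
7: successors {2}; []p there: 2:F. ✗
— 2 worlds.
For <>[]~p:
1: successors {5}; []~p there: 5:T. ✓
2: successors {6}; []~p there: 6:T. ✓
3: successors {2}; []~p there: 2:T. ✓
4: successors {2}; []~p there: 2:T. ✓
5: successors {3, 6}; []~p there: 3:T, 6:T. ✓
6: no successors, so <>[]~p fails. ✗
7: successors {2}; []~p there: 2:T. ✓
— 6 worlds.

2 and 6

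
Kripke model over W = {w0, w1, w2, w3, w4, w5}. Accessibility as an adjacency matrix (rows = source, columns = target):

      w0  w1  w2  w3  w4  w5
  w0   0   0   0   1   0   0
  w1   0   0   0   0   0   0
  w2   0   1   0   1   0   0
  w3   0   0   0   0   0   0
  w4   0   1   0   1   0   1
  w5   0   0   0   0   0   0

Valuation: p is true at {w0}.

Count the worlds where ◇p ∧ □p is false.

w0: ◇p is F, □p is F. ✗
w1: ◇p is F, □p is T. ✗
w2: ◇p is F, □p is F. ✗
w3: ◇p is F, □p is T. ✗
w4: ◇p is F, □p is F. ✗
w5: ◇p is F, □p is T. ✗
Satisfying worlds: ∅.
So ◇p ∧ □p fails at the other 6 worlds.

6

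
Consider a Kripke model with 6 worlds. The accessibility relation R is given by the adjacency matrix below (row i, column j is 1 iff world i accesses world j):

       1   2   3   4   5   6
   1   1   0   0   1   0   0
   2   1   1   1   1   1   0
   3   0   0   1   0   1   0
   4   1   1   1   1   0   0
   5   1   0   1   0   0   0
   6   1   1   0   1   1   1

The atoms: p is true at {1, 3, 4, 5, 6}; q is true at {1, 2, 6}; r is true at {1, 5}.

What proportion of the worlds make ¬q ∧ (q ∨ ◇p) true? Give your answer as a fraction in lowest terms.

1/2

1: ¬q is F, q ∨ ◇p is T. ✗
2: ¬q is F, q ∨ ◇p is T. ✗
3: ¬q is T, q ∨ ◇p is T. ✓
4: ¬q is T, q ∨ ◇p is T. ✓
5: ¬q is T, q ∨ ◇p is T. ✓
6: ¬q is F, q ∨ ◇p is T. ✗
That's 3 of 6 worlds, so 3/6 = 1/2.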